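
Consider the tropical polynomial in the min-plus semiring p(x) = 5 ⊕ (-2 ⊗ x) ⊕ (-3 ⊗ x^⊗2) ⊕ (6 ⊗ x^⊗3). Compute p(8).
p(8) = 5

A tropical monomial a ⊗ x^⊗i evaluates to a + i · x. Evaluating each term at x = 8:
  Term 0 contributes 5 + 0 · 8 = 5
  Term 1 contributes -2 + 1 · 8 = 6
  Term 2 contributes -3 + 2 · 8 = 13
  Term 3 contributes 6 + 3 · 8 = 30
p(8) = ⊕ of these = min[5, 6, 13, 30] = 5.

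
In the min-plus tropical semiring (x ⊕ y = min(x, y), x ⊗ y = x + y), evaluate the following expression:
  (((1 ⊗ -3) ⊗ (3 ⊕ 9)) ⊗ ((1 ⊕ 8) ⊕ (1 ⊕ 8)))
(((1 ⊗ -3) ⊗ (3 ⊕ 9)) ⊗ ((1 ⊕ 8) ⊕ (1 ⊕ 8))) = 2

Expand innermost to outermost. Recall ⊕ takes the minimum of its arguments and ⊗ takes their sum. Working out the expression (((1 ⊗ -3) ⊗ (3 ⊕ 9)) ⊗ ((1 ⊕ 8) ⊕ (1 ⊕ 8))) gives 2.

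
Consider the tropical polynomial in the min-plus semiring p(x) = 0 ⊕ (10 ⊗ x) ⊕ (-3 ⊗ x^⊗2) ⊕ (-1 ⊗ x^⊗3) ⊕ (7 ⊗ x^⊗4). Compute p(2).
p(2) = 0

A tropical monomial a ⊗ x^⊗i evaluates to a + i · x. Evaluating each term at x = 2:
  Term 0 contributes 0 + 0 · 2 = 0
  Term 1 contributes 10 + 1 · 2 = 12
  Term 2 contributes -3 + 2 · 2 = 1
  Term 3 contributes -1 + 3 · 2 = 5
  Term 4 contributes 7 + 4 · 2 = 15
p(2) = ⊕ of these = min[0, 12, 1, 5, 15] = 0.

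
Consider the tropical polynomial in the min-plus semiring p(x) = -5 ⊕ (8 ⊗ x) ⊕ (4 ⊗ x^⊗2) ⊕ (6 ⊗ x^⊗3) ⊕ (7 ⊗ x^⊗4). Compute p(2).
p(2) = -5

A tropical monomial a ⊗ x^⊗i evaluates to a + i · x. Evaluating each term at x = 2:
  Term 0 contributes -5 + 0 · 2 = -5
  Term 1 contributes 8 + 1 · 2 = 10
  Term 2 contributes 4 + 2 · 2 = 8
  Term 3 contributes 6 + 3 · 2 = 12
  Term 4 contributes 7 + 4 · 2 = 15
p(2) = ⊕ of these = min[-5, 10, 8, 12, 15] = -5.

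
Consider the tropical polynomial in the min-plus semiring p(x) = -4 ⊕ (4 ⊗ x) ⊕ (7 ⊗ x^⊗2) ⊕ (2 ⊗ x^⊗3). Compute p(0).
p(0) = -4

A tropical monomial a ⊗ x^⊗i evaluates to a + i · x. Evaluating each term at x = 0:
  Term 0 contributes -4 + 0 · 0 = -4
  Term 1 contributes 4 + 1 · 0 = 4
  Term 2 contributes 7 + 2 · 0 = 7
  Term 3 contributes 2 + 3 · 0 = 2
p(0) = ⊕ of these = min[-4, 4, 7, 2] = -4.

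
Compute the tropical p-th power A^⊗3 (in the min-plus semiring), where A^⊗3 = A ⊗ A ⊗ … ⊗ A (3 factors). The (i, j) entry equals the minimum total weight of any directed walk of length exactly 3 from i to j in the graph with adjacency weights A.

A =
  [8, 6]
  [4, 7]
A^⊗3 =
  [17, 16]
  [14, 17]

Each entry (A^⊗3)_ij equals the minimum over all length-3 walks i = v_0 → v_1 → … → v_3 = j of Σ_t A[v_t][v_{t+1}]. For example, for (i, j) = (0, 1) we minimise over 4 possible intermediate vertex sequences; the minimum is 16, attained along the walk 0 → 1 → 0 → 1.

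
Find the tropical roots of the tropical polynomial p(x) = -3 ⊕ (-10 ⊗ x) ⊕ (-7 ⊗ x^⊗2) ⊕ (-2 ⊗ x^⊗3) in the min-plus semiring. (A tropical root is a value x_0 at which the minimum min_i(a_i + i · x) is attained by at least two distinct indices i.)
Roots: {-5, -3, 7}

Each tropical root is a break point of the lower envelope of the lines y = a_i + i · x (there are 4 lines, with slopes 0, 1, ..., 3). Only the lines that attain the minimum somewhere contribute to roots; other lines are dominated. Here the surviving (envelope) indices are i = 3, i = 2, i = 1, i = 0.
Intersections between consecutive envelope lines give the roots: for adjacent envelope indices i < j the intersection is x = (a_i − a_j) / (j − i). Reading off the sorted break points: {-5, -3, 7}.
Verification: at each break x_0, at least two indices attain the minimum of min_i(a_i + i · x_0).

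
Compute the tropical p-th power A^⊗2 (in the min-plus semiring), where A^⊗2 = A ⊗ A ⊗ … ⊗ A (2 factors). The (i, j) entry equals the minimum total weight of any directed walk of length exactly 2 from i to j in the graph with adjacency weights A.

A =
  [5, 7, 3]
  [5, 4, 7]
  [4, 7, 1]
A^⊗2 =
  [7, 10, 4]
  [9, 8, 8]
  [5, 8, 2]

Each entry (A^⊗2)_ij equals the minimum over all length-2 walks i = v_0 → v_1 → … → v_2 = j of Σ_t A[v_t][v_{t+1}]. For example, for (i, j) = (0, 2) we minimise over 3 possible intermediate vertex sequences; the minimum is 4, attained along the walk 0 → 2 → 2.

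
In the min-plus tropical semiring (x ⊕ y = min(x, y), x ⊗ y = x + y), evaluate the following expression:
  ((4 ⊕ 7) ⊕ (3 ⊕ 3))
((4 ⊕ 7) ⊕ (3 ⊕ 3)) = 3

Expand innermost to outermost. Recall ⊕ takes the minimum of its arguments and ⊗ takes their sum. Working out the expression ((4 ⊕ 7) ⊕ (3 ⊕ 3)) gives 3.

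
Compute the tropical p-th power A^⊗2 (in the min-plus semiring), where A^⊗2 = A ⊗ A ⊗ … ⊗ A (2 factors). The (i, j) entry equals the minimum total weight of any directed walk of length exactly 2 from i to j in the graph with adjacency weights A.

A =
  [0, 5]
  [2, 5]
A^⊗2 =
  [0, 5]
  [2, 7]

Each entry (A^⊗2)_ij equals the minimum over all length-2 walks i = v_0 → v_1 → … → v_2 = j of Σ_t A[v_t][v_{t+1}]. For example, for (i, j) = (0, 1) we minimise over 2 possible intermediate vertex sequences; the minimum is 5, attained along the walk 0 → 0 → 1.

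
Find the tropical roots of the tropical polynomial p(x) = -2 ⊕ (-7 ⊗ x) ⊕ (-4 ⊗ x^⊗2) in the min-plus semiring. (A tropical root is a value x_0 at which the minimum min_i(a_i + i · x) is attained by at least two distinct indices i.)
Roots: {-3, 5}

Each tropical root is a break point of the lower envelope of the lines y = a_i + i · x (there are 3 lines, with slopes 0, 1, ..., 2). Only the lines that attain the minimum somewhere contribute to roots; other lines are dominated. Here the surviving (envelope) indices are i = 2, i = 1, i = 0.
Intersections between consecutive envelope lines give the roots: for adjacent envelope indices i < j the intersection is x = (a_i − a_j) / (j − i). Reading off the sorted break points: {-3, 5}.
Verification: at each break x_0, at least two indices attain the minimum of min_i(a_i + i · x_0).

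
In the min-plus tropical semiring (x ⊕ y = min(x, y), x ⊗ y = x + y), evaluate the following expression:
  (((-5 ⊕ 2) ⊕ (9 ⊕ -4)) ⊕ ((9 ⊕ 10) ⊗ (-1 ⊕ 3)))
(((-5 ⊕ 2) ⊕ (9 ⊕ -4)) ⊕ ((9 ⊕ 10) ⊗ (-1 ⊕ 3))) = -5

Expand innermost to outermost. Recall ⊕ takes the minimum of its arguments and ⊗ takes their sum. Working out the expression (((-5 ⊕ 2) ⊕ (9 ⊕ -4)) ⊕ ((9 ⊕ 10) ⊗ (-1 ⊕ 3))) gives -5.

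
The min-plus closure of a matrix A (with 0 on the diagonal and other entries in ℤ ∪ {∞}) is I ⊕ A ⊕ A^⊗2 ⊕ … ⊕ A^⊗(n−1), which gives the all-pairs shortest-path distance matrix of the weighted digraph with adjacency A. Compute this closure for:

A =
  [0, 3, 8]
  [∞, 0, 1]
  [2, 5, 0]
Closure =
  [0, 3, 4]
  [3, 0, 1]
  [2, 5, 0]

This is the Floyd-Warshall all-pairs shortest-path computation. For each intermediate vertex k = 0, 1, …, 2, update dist[i][j] ← min(dist[i][j], dist[i][k] + dist[k][j]). The final matrix gives, for each (i, j), the minimum total weight of any directed path from i to j (possibly empty when i = j).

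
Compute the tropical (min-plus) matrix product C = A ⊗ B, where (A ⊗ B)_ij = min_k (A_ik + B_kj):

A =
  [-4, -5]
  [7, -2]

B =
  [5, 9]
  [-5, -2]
A ⊗ B =
  [-10, -7]
  [-7, -4]

Apply the min-plus product entry-by-entry:
  C[0][0] = min over k of (A[0][0] + B[0][0] = -4 + 5 = 1, A[0][1] + B[1][0] = -5 + -5 = -10) = -10 (attained at k = 1)
  C[0][1] = min over k of (A[0][0] + B[0][1] = -4 + 9 = 5, A[0][1] + B[1][1] = -5 + -2 = -7) = -7 (attained at k = 1)
  C[1][0] = min over k of (A[1][0] + B[0][0] = 7 + 5 = 12, A[1][1] + B[1][0] = -2 + -5 = -7) = -7 (attained at k = 1)
  C[1][1] = min over k of (A[1][0] + B[0][1] = 7 + 9 = 16, A[1][1] + B[1][1] = -2 + -2 = -4) = -4 (attained at k = 1)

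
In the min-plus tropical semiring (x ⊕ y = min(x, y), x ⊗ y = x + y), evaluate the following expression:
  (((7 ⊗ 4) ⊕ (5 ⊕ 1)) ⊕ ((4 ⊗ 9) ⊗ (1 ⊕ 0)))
(((7 ⊗ 4) ⊕ (5 ⊕ 1)) ⊕ ((4 ⊗ 9) ⊗ (1 ⊕ 0))) = 1

Expand innermost to outermost. Recall ⊕ takes the minimum of its arguments and ⊗ takes their sum. Working out the expression (((7 ⊗ 4) ⊕ (5 ⊕ 1)) ⊕ ((4 ⊗ 9) ⊗ (1 ⊕ 0))) gives 1.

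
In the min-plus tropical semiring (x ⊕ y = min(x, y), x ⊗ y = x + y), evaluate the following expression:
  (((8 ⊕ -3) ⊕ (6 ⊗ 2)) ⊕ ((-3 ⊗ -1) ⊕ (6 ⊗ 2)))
(((8 ⊕ -3) ⊕ (6 ⊗ 2)) ⊕ ((-3 ⊗ -1) ⊕ (6 ⊗ 2))) = -4

Expand innermost to outermost. Recall ⊕ takes the minimum of its arguments and ⊗ takes their sum. Working out the expression (((8 ⊕ -3) ⊕ (6 ⊗ 2)) ⊕ ((-3 ⊗ -1) ⊕ (6 ⊗ 2))) gives -4.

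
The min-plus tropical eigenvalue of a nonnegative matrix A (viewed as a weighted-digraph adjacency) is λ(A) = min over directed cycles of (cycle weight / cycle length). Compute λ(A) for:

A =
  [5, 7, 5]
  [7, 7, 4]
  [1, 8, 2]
λ(A) = 2

Enumerate directed cycles and compute their means (weight / length). Sample:
  cycle 0 → 0: weight = 5, length = 1, mean = 5/1 ≈ 5.000
  cycle 1 → 1: weight = 7, length = 1, mean = 7/1 ≈ 7.000
  cycle 2 → 2: weight = 2, length = 1, mean = 2/1 ≈ 2.000
  cycle 0 → 1 → 0: weight = 14, length = 2, mean = 14/2 ≈ 7.000
  cycle 0 → 2 → 0: weight = 6, length = 2, mean = 6/2 ≈ 3.000
  cycle 1 → 0 → 1: weight = 14, length = 2, mean = 14/2 ≈ 7.000
Minimum mean = 2.000, attained e.g. along the cycle 2 → 2 with weight 2 and length 1. So λ(A) = 2/1 = 2.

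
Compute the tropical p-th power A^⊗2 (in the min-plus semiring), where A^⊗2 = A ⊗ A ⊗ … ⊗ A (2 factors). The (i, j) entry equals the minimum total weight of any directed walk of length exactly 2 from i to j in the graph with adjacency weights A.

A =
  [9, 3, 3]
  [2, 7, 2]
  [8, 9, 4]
A^⊗2 =
  [5, 10, 5]
  [9, 5, 5]
  [11, 11, 8]

Each entry (A^⊗2)_ij equals the minimum over all length-2 walks i = v_0 → v_1 → … → v_2 = j of Σ_t A[v_t][v_{t+1}]. For example, for (i, j) = (0, 2) we minimise over 3 possible intermediate vertex sequences; the minimum is 5, attained along the walk 0 → 1 → 2.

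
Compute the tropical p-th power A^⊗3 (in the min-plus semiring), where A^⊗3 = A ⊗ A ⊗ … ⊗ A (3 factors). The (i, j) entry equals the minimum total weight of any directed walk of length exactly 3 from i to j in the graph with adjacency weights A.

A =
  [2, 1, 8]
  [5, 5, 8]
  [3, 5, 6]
A^⊗3 =
  [6, 5, 11]
  [9, 8, 14]
  [7, 6, 12]

Each entry (A^⊗3)_ij equals the minimum over all length-3 walks i = v_0 → v_1 → … → v_3 = j of Σ_t A[v_t][v_{t+1}]. For example, for (i, j) = (0, 2) we minimise over 9 possible intermediate vertex sequences; the minimum is 11, attained along the walk 0 → 0 → 1 → 2.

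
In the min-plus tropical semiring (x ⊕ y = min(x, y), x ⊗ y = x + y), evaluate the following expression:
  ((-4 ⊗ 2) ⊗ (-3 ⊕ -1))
((-4 ⊗ 2) ⊗ (-3 ⊕ -1)) = -5

Expand innermost to outermost. Recall ⊕ takes the minimum of its arguments and ⊗ takes their sum. Working out the expression ((-4 ⊗ 2) ⊗ (-3 ⊕ -1)) gives -5.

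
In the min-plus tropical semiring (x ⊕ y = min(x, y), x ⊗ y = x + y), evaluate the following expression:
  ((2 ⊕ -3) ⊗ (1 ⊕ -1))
((2 ⊕ -3) ⊗ (1 ⊕ -1)) = -4

Expand innermost to outermost. Recall ⊕ takes the minimum of its arguments and ⊗ takes their sum. Working out the expression ((2 ⊕ -3) ⊗ (1 ⊕ -1)) gives -4.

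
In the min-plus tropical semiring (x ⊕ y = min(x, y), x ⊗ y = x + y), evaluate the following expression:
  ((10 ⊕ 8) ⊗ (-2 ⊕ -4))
((10 ⊕ 8) ⊗ (-2 ⊕ -4)) = 4

Expand innermost to outermost. Recall ⊕ takes the minimum of its arguments and ⊗ takes their sum. Working out the expression ((10 ⊕ 8) ⊗ (-2 ⊕ -4)) gives 4.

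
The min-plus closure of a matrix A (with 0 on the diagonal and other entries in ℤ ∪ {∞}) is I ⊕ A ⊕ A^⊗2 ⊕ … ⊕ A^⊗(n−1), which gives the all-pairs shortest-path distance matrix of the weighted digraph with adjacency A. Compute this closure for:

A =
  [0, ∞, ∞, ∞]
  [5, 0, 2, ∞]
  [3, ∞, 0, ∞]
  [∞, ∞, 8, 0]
Closure =
  [0, ∞, ∞, ∞]
  [5, 0, 2, ∞]
  [3, ∞, 0, ∞]
  [11, ∞, 8, 0]

This is the Floyd-Warshall all-pairs shortest-path computation. For each intermediate vertex k = 0, 1, …, 3, update dist[i][j] ← min(dist[i][j], dist[i][k] + dist[k][j]). The final matrix gives, for each (i, j), the minimum total weight of any directed path from i to j (possibly empty when i = j).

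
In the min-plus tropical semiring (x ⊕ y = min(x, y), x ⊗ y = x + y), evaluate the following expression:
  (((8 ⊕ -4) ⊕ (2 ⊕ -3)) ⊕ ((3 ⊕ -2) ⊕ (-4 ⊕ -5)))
(((8 ⊕ -4) ⊕ (2 ⊕ -3)) ⊕ ((3 ⊕ -2) ⊕ (-4 ⊕ -5))) = -5

Expand innermost to outermost. Recall ⊕ takes the minimum of its arguments and ⊗ takes their sum. Working out the expression (((8 ⊕ -4) ⊕ (2 ⊕ -3)) ⊕ ((3 ⊕ -2) ⊕ (-4 ⊕ -5))) gives -5.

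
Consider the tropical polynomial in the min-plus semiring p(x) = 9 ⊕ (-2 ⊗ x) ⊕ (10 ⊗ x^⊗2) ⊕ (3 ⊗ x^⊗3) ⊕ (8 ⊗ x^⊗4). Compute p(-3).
p(-3) = -6

A tropical monomial a ⊗ x^⊗i evaluates to a + i · x. Evaluating each term at x = -3:
  Term 0 contributes 9 + 0 · -3 = 9
  Term 1 contributes -2 + 1 · -3 = -5
  Term 2 contributes 10 + 2 · -3 = 4
  Term 3 contributes 3 + 3 · -3 = -6
  Term 4 contributes 8 + 4 · -3 = -4
p(-3) = ⊕ of these = min[9, -5, 4, -6, -4] = -6.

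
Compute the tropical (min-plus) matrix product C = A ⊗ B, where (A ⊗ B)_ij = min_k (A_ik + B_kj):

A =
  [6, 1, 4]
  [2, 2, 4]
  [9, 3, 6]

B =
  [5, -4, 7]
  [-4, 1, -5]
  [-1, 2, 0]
A ⊗ B =
  [-3, 2, -4]
  [-2, -2, -3]
  [-1, 4, -2]

Apply the min-plus product entry-by-entry:
  C[0][0] = min over k of (A[0][0] + B[0][0] = 6 + 5 = 11, A[0][1] + B[1][0] = 1 + -4 = -3, A[0][2] + B[2][0] = 4 + -1 = 3) = -3 (attained at k = 1)
  C[0][1] = min over k of (A[0][0] + B[0][1] = 6 + -4 = 2, A[0][1] + B[1][1] = 1 + 1 = 2, A[0][2] + B[2][1] = 4 + 2 = 6) = 2 (attained at k = 0)
  C[0][2] = min over k of (A[0][0] + B[0][2] = 6 + 7 = 13, A[0][1] + B[1][2] = 1 + -5 = -4, A[0][2] + B[2][2] = 4 + 0 = 4) = -4 (attained at k = 1)
  C[1][0] = min over k of (A[1][0] + B[0][0] = 2 + 5 = 7, A[1][1] + B[1][0] = 2 + -4 = -2, A[1][2] + B[2][0] = 4 + -1 = 3) = -2 (attained at k = 1)
  C[1][1] = min over k of (A[1][0] + B[0][1] = 2 + -4 = -2, A[1][1] + B[1][1] = 2 + 1 = 3, A[1][2] + B[2][1] = 4 + 2 = 6) = -2 (attained at k = 0)
  C[1][2] = min over k of (A[1][0] + B[0][2] = 2 + 7 = 9, A[1][1] + B[1][2] = 2 + -5 = -3, A[1][2] + B[2][2] = 4 + 0 = 4) = -3 (attained at k = 1)
  C[2][0] = min over k of (A[2][0] + B[0][0] = 9 + 5 = 14, A[2][1] + B[1][0] = 3 + -4 = -1, A[2][2] + B[2][0] = 6 + -1 = 5) = -1 (attained at k = 1)
  C[2][1] = min over k of (A[2][0] + B[0][1] = 9 + -4 = 5, A[2][1] + B[1][1] = 3 + 1 = 4, A[2][2] + B[2][1] = 6 + 2 = 8) = 4 (attained at k = 1)
  C[2][2] = min over k of (A[2][0] + B[0][2] = 9 + 7 = 16, A[2][1] + B[1][2] = 3 + -5 = -2, A[2][2] + B[2][2] = 6 + 0 = 6) = -2 (attained at k = 1)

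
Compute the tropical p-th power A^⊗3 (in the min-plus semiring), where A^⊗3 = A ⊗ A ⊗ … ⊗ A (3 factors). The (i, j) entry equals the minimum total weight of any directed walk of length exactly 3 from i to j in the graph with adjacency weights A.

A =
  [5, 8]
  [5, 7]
A^⊗3 =
  [15, 18]
  [15, 18]

Each entry (A^⊗3)_ij equals the minimum over all length-3 walks i = v_0 → v_1 → … → v_3 = j of Σ_t A[v_t][v_{t+1}]. For example, for (i, j) = (0, 1) we minimise over 4 possible intermediate vertex sequences; the minimum is 18, attained along the walk 0 → 0 → 0 → 1.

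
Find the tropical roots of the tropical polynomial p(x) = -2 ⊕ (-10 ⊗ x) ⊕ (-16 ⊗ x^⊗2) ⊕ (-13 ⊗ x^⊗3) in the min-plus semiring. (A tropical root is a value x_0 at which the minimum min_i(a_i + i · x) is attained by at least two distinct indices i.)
Roots: {-3, 6, 8}

Each tropical root is a break point of the lower envelope of the lines y = a_i + i · x (there are 4 lines, with slopes 0, 1, ..., 3). Only the lines that attain the minimum somewhere contribute to roots; other lines are dominated. Here the surviving (envelope) indices are i = 3, i = 2, i = 1, i = 0.
Intersections between consecutive envelope lines give the roots: for adjacent envelope indices i < j the intersection is x = (a_i − a_j) / (j − i). Reading off the sorted break points: {-3, 6, 8}.
Verification: at each break x_0, at least two indices attain the minimum of min_i(a_i + i · x_0).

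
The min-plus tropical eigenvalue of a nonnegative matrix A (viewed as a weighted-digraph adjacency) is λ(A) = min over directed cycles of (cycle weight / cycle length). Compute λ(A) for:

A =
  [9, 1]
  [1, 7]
λ(A) = 1

Enumerate directed cycles and compute their means (weight / length). Sample:
  cycle 0 → 0: weight = 9, length = 1, mean = 9/1 ≈ 9.000
  cycle 1 → 1: weight = 7, length = 1, mean = 7/1 ≈ 7.000
  cycle 0 → 1 → 0: weight = 2, length = 2, mean = 2/2 ≈ 1.000
  cycle 1 → 0 → 1: weight = 2, length = 2, mean = 2/2 ≈ 1.000
Minimum mean = 1.000, attained e.g. along the cycle 0 → 1 → 0 with weight 2 and length 2. So λ(A) = 2/2 = 1.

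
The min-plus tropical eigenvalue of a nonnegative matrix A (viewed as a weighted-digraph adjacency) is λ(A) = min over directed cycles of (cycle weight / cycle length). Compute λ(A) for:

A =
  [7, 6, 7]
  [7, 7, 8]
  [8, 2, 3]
λ(A) = 3

Enumerate directed cycles and compute their means (weight / length). Sample:
  cycle 0 → 0: weight = 7, length = 1, mean = 7/1 ≈ 7.000
  cycle 1 → 1: weight = 7, length = 1, mean = 7/1 ≈ 7.000
  cycle 2 → 2: weight = 3, length = 1, mean = 3/1 ≈ 3.000
  cycle 0 → 1 → 0: weight = 13, length = 2, mean = 13/2 ≈ 6.500
  cycle 0 → 2 → 0: weight = 15, length = 2, mean = 15/2 ≈ 7.500
  cycle 1 → 0 → 1: weight = 13, length = 2, mean = 13/2 ≈ 6.500
Minimum mean = 3.000, attained e.g. along the cycle 2 → 2 with weight 3 and length 1. So λ(A) = 3/1 = 3.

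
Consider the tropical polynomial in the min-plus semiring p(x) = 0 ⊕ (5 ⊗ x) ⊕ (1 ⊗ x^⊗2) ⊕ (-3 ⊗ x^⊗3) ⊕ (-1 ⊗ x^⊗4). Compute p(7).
p(7) = 0

A tropical monomial a ⊗ x^⊗i evaluates to a + i · x. Evaluating each term at x = 7:
  Term 0 contributes 0 + 0 · 7 = 0
  Term 1 contributes 5 + 1 · 7 = 12
  Term 2 contributes 1 + 2 · 7 = 15
  Term 3 contributes -3 + 3 · 7 = 18
  Term 4 contributes -1 + 4 · 7 = 27
p(7) = ⊕ of these = min[0, 12, 15, 18, 27] = 0.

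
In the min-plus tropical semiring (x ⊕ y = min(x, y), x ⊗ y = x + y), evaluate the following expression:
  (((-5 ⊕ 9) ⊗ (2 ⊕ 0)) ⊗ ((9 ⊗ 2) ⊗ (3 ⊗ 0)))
(((-5 ⊕ 9) ⊗ (2 ⊕ 0)) ⊗ ((9 ⊗ 2) ⊗ (3 ⊗ 0))) = 9

Expand innermost to outermost. Recall ⊕ takes the minimum of its arguments and ⊗ takes their sum. Working out the expression (((-5 ⊕ 9) ⊗ (2 ⊕ 0)) ⊗ ((9 ⊗ 2) ⊗ (3 ⊗ 0))) gives 9.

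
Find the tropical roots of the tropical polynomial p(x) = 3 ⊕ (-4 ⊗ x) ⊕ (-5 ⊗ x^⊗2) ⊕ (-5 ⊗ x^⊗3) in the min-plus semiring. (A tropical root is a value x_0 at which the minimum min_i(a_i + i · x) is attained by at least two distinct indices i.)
Roots: {0, 1, 7}

Each tropical root is a break point of the lower envelope of the lines y = a_i + i · x (there are 4 lines, with slopes 0, 1, ..., 3). Only the lines that attain the minimum somewhere contribute to roots; other lines are dominated. Here the surviving (envelope) indices are i = 3, i = 2, i = 1, i = 0.
Intersections between consecutive envelope lines give the roots: for adjacent envelope indices i < j the intersection is x = (a_i − a_j) / (j − i). Reading off the sorted break points: {0, 1, 7}.
Verification: at each break x_0, at least two indices attain the minimum of min_i(a_i + i · x_0).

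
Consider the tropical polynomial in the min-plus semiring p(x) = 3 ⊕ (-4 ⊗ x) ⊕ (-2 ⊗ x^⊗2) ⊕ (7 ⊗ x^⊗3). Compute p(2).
p(2) = -2

A tropical monomial a ⊗ x^⊗i evaluates to a + i · x. Evaluating each term at x = 2:
  Term 0 contributes 3 + 0 · 2 = 3
  Term 1 contributes -4 + 1 · 2 = -2
  Term 2 contributes -2 + 2 · 2 = 2
  Term 3 contributes 7 + 3 · 2 = 13
p(2) = ⊕ of these = min[3, -2, 2, 13] = -2.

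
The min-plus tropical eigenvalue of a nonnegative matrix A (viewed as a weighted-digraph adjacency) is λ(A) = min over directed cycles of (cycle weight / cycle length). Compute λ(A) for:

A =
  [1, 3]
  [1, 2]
λ(A) = 1

Enumerate directed cycles and compute their means (weight / length). Sample:
  cycle 0 → 0: weight = 1, length = 1, mean = 1/1 ≈ 1.000
  cycle 1 → 1: weight = 2, length = 1, mean = 2/1 ≈ 2.000
  cycle 0 → 1 → 0: weight = 4, length = 2, mean = 4/2 ≈ 2.000
  cycle 1 → 0 → 1: weight = 4, length = 2, mean = 4/2 ≈ 2.000
Minimum mean = 1.000, attained e.g. along the cycle 0 → 0 with weight 1 and length 1. So λ(A) = 1/1 = 1.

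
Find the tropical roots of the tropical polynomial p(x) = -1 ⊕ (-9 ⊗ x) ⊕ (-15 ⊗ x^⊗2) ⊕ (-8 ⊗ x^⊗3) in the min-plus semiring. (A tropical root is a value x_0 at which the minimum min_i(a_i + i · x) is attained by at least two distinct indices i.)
Roots: {-7, 6, 8}

Each tropical root is a break point of the lower envelope of the lines y = a_i + i · x (there are 4 lines, with slopes 0, 1, ..., 3). Only the lines that attain the minimum somewhere contribute to roots; other lines are dominated. Here the surviving (envelope) indices are i = 3, i = 2, i = 1, i = 0.
Intersections between consecutive envelope lines give the roots: for adjacent envelope indices i < j the intersection is x = (a_i − a_j) / (j − i). Reading off the sorted break points: {-7, 6, 8}.
Verification: at each break x_0, at least two indices attain the minimum of min_i(a_i + i · x_0).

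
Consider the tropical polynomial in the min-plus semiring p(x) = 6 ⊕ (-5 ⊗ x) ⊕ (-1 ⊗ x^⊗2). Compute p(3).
p(3) = -2

A tropical monomial a ⊗ x^⊗i evaluates to a + i · x. Evaluating each term at x = 3:
  Term 0 contributes 6 + 0 · 3 = 6
  Term 1 contributes -5 + 1 · 3 = -2
  Term 2 contributes -1 + 2 · 3 = 5
p(3) = ⊕ of these = min[6, -2, 5] = -2.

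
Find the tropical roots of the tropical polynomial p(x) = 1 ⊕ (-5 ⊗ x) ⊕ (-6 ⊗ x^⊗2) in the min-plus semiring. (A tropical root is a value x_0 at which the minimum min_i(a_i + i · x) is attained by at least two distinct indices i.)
Roots: {1, 6}

Each tropical root is a break point of the lower envelope of the lines y = a_i + i · x (there are 3 lines, with slopes 0, 1, ..., 2). Only the lines that attain the minimum somewhere contribute to roots; other lines are dominated. Here the surviving (envelope) indices are i = 2, i = 1, i = 0.
Intersections between consecutive envelope lines give the roots: for adjacent envelope indices i < j the intersection is x = (a_i − a_j) / (j − i). Reading off the sorted break points: {1, 6}.
Verification: at each break x_0, at least two indices attain the minimum of min_i(a_i + i · x_0).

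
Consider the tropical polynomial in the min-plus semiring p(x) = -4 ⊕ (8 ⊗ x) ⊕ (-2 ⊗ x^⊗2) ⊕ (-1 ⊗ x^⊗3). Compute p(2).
p(2) = -4

A tropical monomial a ⊗ x^⊗i evaluates to a + i · x. Evaluating each term at x = 2:
  Term 0 contributes -4 + 0 · 2 = -4
  Term 1 contributes 8 + 1 · 2 = 10
  Term 2 contributes -2 + 2 · 2 = 2
  Term 3 contributes -1 + 3 · 2 = 5
p(2) = ⊕ of these = min[-4, 10, 2, 5] = -4.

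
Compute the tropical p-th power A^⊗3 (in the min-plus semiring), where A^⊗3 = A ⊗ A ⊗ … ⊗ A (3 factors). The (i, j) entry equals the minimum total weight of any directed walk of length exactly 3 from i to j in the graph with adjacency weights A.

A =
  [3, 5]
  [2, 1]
A^⊗3 =
  [8, 7]
  [4, 3]

Each entry (A^⊗3)_ij equals the minimum over all length-3 walks i = v_0 → v_1 → … → v_3 = j of Σ_t A[v_t][v_{t+1}]. For example, for (i, j) = (0, 1) we minimise over 4 possible intermediate vertex sequences; the minimum is 7, attained along the walk 0 → 1 → 1 → 1.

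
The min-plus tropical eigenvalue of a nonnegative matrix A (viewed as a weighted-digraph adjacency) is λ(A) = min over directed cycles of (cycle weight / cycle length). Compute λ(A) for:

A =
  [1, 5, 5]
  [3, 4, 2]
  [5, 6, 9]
λ(A) = 1

Enumerate directed cycles and compute their means (weight / length). Sample:
  cycle 0 → 0: weight = 1, length = 1, mean = 1/1 ≈ 1.000
  cycle 1 → 1: weight = 4, length = 1, mean = 4/1 ≈ 4.000
  cycle 2 → 2: weight = 9, length = 1, mean = 9/1 ≈ 9.000
  cycle 0 → 1 → 0: weight = 8, length = 2, mean = 8/2 ≈ 4.000
  cycle 0 → 2 → 0: weight = 10, length = 2, mean = 10/2 ≈ 5.000
  cycle 1 → 0 → 1: weight = 8, length = 2, mean = 8/2 ≈ 4.000
Minimum mean = 1.000, attained e.g. along the cycle 0 → 0 with weight 1 and length 1. So λ(A) = 1/1 = 1.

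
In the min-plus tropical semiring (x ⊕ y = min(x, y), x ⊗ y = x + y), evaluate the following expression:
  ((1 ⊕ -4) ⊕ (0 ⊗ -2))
((1 ⊕ -4) ⊕ (0 ⊗ -2)) = -4

Expand innermost to outermost. Recall ⊕ takes the minimum of its arguments and ⊗ takes their sum. Working out the expression ((1 ⊕ -4) ⊕ (0 ⊗ -2)) gives -4.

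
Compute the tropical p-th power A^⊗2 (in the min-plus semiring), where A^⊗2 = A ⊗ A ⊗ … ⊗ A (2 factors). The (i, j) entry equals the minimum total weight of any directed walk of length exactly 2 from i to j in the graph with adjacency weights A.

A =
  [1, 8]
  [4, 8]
A^⊗2 =
  [2, 9]
  [5, 12]

Each entry (A^⊗2)_ij equals the minimum over all length-2 walks i = v_0 → v_1 → … → v_2 = j of Σ_t A[v_t][v_{t+1}]. For example, for (i, j) = (0, 1) we minimise over 2 possible intermediate vertex sequences; the minimum is 9, attained along the walk 0 → 0 → 1.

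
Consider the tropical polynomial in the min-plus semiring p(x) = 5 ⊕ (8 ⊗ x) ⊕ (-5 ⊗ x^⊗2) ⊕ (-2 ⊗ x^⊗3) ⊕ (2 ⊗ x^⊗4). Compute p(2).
p(2) = -1

A tropical monomial a ⊗ x^⊗i evaluates to a + i · x. Evaluating each term at x = 2:
  Term 0 contributes 5 + 0 · 2 = 5
  Term 1 contributes 8 + 1 · 2 = 10
  Term 2 contributes -5 + 2 · 2 = -1
  Term 3 contributes -2 + 3 · 2 = 4
  Term 4 contributes 2 + 4 · 2 = 10
p(2) = ⊕ of these = min[5, 10, -1, 4, 10] = -1.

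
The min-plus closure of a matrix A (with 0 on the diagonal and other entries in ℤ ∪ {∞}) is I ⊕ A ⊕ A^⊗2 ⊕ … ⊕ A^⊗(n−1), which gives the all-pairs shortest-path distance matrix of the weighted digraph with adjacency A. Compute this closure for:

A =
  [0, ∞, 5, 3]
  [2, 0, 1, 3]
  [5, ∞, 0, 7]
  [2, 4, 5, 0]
Closure =
  [0, 7, 5, 3]
  [2, 0, 1, 3]
  [5, 11, 0, 7]
  [2, 4, 5, 0]

This is the Floyd-Warshall all-pairs shortest-path computation. For each intermediate vertex k = 0, 1, …, 3, update dist[i][j] ← min(dist[i][j], dist[i][k] + dist[k][j]). The final matrix gives, for each (i, j), the minimum total weight of any directed path from i to j (possibly empty when i = j).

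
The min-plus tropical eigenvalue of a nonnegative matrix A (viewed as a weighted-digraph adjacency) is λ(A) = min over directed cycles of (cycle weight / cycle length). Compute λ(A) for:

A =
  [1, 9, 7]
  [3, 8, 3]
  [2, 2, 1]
λ(A) = 1

Enumerate directed cycles and compute their means (weight / length). Sample:
  cycle 0 → 0: weight = 1, length = 1, mean = 1/1 ≈ 1.000
  cycle 1 → 1: weight = 8, length = 1, mean = 8/1 ≈ 8.000
  cycle 2 → 2: weight = 1, length = 1, mean = 1/1 ≈ 1.000
  cycle 0 → 1 → 0: weight = 12, length = 2, mean = 12/2 ≈ 6.000
  cycle 0 → 2 → 0: weight = 9, length = 2, mean = 9/2 ≈ 4.500
  cycle 1 → 0 → 1: weight = 12, length = 2, mean = 12/2 ≈ 6.000
Minimum mean = 1.000, attained e.g. along the cycle 0 → 0 with weight 1 and length 1. So λ(A) = 1/1 = 1.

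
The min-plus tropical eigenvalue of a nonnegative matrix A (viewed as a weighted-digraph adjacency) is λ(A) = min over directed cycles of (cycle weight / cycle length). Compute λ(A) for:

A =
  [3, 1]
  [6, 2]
λ(A) = 2

Enumerate directed cycles and compute their means (weight / length). Sample:
  cycle 0 → 0: weight = 3, length = 1, mean = 3/1 ≈ 3.000
  cycle 1 → 1: weight = 2, length = 1, mean = 2/1 ≈ 2.000
  cycle 0 → 1 → 0: weight = 7, length = 2, mean = 7/2 ≈ 3.500
  cycle 1 → 0 → 1: weight = 7, length = 2, mean = 7/2 ≈ 3.500
Minimum mean = 2.000, attained e.g. along the cycle 1 → 1 with weight 2 and length 1. So λ(A) = 2/1 = 2.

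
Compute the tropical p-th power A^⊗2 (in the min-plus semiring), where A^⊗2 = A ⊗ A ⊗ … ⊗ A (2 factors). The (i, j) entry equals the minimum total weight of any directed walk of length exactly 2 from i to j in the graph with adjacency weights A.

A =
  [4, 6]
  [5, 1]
A^⊗2 =
  [8, 7]
  [6, 2]

Each entry (A^⊗2)_ij equals the minimum over all length-2 walks i = v_0 → v_1 → … → v_2 = j of Σ_t A[v_t][v_{t+1}]. For example, for (i, j) = (0, 1) we minimise over 2 possible intermediate vertex sequences; the minimum is 7, attained along the walk 0 → 1 → 1.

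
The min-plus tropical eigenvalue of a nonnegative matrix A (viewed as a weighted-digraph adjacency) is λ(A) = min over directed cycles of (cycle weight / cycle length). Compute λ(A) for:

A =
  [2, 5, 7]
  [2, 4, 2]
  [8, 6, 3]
λ(A) = 2

Enumerate directed cycles and compute their means (weight / length). Sample:
  cycle 0 → 0: weight = 2, length = 1, mean = 2/1 ≈ 2.000
  cycle 1 → 1: weight = 4, length = 1, mean = 4/1 ≈ 4.000
  cycle 2 → 2: weight = 3, length = 1, mean = 3/1 ≈ 3.000
  cycle 0 → 1 → 0: weight = 7, length = 2, mean = 7/2 ≈ 3.500
  cycle 0 → 2 → 0: weight = 15, length = 2, mean = 15/2 ≈ 7.500
  cycle 1 → 0 → 1: weight = 7, length = 2, mean = 7/2 ≈ 3.500
Minimum mean = 2.000, attained e.g. along the cycle 0 → 0 with weight 2 and length 1. So λ(A) = 2/1 = 2.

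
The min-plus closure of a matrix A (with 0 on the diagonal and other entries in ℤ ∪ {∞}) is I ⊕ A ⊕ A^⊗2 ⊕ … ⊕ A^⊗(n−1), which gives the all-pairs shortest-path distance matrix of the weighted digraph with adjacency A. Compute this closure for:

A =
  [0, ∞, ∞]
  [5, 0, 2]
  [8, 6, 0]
Closure =
  [0, ∞, ∞]
  [5, 0, 2]
  [8, 6, 0]

This is the Floyd-Warshall all-pairs shortest-path computation. For each intermediate vertex k = 0, 1, …, 2, update dist[i][j] ← min(dist[i][j], dist[i][k] + dist[k][j]). The final matrix gives, for each (i, j), the minimum total weight of any directed path from i to j (possibly empty when i = j).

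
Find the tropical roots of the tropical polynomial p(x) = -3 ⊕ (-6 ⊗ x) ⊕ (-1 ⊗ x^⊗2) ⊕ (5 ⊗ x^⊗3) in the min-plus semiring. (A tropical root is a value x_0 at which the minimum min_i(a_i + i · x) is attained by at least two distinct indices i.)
Roots: {-6, -5, 3}

Each tropical root is a break point of the lower envelope of the lines y = a_i + i · x (there are 4 lines, with slopes 0, 1, ..., 3). Only the lines that attain the minimum somewhere contribute to roots; other lines are dominated. Here the surviving (envelope) indices are i = 3, i = 2, i = 1, i = 0.
Intersections between consecutive envelope lines give the roots: for adjacent envelope indices i < j the intersection is x = (a_i − a_j) / (j − i). Reading off the sorted break points: {-6, -5, 3}.
Verification: at each break x_0, at least two indices attain the minimum of min_i(a_i + i · x_0).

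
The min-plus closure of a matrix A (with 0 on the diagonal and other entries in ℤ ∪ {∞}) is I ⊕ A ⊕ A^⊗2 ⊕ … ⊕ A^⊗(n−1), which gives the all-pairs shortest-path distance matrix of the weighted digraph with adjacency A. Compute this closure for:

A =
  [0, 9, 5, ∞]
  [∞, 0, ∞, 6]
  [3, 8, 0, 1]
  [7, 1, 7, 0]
Closure =
  [0, 7, 5, 6]
  [13, 0, 13, 6]
  [3, 2, 0, 1]
  [7, 1, 7, 0]

This is the Floyd-Warshall all-pairs shortest-path computation. For each intermediate vertex k = 0, 1, …, 3, update dist[i][j] ← min(dist[i][j], dist[i][k] + dist[k][j]). The final matrix gives, for each (i, j), the minimum total weight of any directed path from i to j (possibly empty when i = j).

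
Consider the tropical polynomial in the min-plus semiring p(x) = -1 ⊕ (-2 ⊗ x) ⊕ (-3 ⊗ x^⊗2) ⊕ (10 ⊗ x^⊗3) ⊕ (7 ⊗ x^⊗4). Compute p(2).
p(2) = -1

A tropical monomial a ⊗ x^⊗i evaluates to a + i · x. Evaluating each term at x = 2:
  Term 0 contributes -1 + 0 · 2 = -1
  Term 1 contributes -2 + 1 · 2 = 0
  Term 2 contributes -3 + 2 · 2 = 1
  Term 3 contributes 10 + 3 · 2 = 16
  Term 4 contributes 7 + 4 · 2 = 15
p(2) = ⊕ of these = min[-1, 0, 1, 16, 15] = -1.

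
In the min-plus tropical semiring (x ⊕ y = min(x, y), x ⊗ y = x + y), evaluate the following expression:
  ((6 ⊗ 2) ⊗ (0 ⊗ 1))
((6 ⊗ 2) ⊗ (0 ⊗ 1)) = 9

Expand innermost to outermost. Recall ⊕ takes the minimum of its arguments and ⊗ takes their sum. Working out the expression ((6 ⊗ 2) ⊗ (0 ⊗ 1)) gives 9.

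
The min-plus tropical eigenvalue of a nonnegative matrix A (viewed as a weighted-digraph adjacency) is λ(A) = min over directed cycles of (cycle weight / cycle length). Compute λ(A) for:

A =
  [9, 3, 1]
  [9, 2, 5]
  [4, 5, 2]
λ(A) = 2

Enumerate directed cycles and compute their means (weight / length). Sample:
  cycle 0 → 0: weight = 9, length = 1, mean = 9/1 ≈ 9.000
  cycle 1 → 1: weight = 2, length = 1, mean = 2/1 ≈ 2.000
  cycle 2 → 2: weight = 2, length = 1, mean = 2/1 ≈ 2.000
  cycle 0 → 1 → 0: weight = 12, length = 2, mean = 12/2 ≈ 6.000
  cycle 0 → 2 → 0: weight = 5, length = 2, mean = 5/2 ≈ 2.500
  cycle 1 → 0 → 1: weight = 12, length = 2, mean = 12/2 ≈ 6.000
Minimum mean = 2.000, attained e.g. along the cycle 1 → 1 with weight 2 and length 1. So λ(A) = 2/1 = 2.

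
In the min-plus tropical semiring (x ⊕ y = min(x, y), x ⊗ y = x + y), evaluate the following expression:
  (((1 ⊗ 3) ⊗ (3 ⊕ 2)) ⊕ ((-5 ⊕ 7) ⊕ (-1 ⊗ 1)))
(((1 ⊗ 3) ⊗ (3 ⊕ 2)) ⊕ ((-5 ⊕ 7) ⊕ (-1 ⊗ 1))) = -5

Expand innermost to outermost. Recall ⊕ takes the minimum of its arguments and ⊗ takes their sum. Working out the expression (((1 ⊗ 3) ⊗ (3 ⊕ 2)) ⊕ ((-5 ⊕ 7) ⊕ (-1 ⊗ 1))) gives -5.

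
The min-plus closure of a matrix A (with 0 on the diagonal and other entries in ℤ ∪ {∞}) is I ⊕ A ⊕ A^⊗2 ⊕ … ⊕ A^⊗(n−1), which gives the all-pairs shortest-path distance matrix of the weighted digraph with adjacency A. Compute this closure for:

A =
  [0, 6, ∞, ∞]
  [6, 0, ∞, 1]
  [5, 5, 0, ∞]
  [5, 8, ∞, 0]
Closure =
  [0, 6, ∞, 7]
  [6, 0, ∞, 1]
  [5, 5, 0, 6]
  [5, 8, ∞, 0]

This is the Floyd-Warshall all-pairs shortest-path computation. For each intermediate vertex k = 0, 1, …, 3, update dist[i][j] ← min(dist[i][j], dist[i][k] + dist[k][j]). The final matrix gives, for each (i, j), the minimum total weight of any directed path from i to j (possibly empty when i = j).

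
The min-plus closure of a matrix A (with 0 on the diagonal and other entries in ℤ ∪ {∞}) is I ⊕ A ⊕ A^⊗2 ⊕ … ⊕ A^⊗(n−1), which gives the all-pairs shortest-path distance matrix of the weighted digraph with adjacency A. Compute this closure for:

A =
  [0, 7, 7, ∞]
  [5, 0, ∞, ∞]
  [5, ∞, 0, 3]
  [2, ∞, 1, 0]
Closure =
  [0, 7, 7, 10]
  [5, 0, 12, 15]
  [5, 12, 0, 3]
  [2, 9, 1, 0]

This is the Floyd-Warshall all-pairs shortest-path computation. For each intermediate vertex k = 0, 1, …, 3, update dist[i][j] ← min(dist[i][j], dist[i][k] + dist[k][j]). The final matrix gives, for each (i, j), the minimum total weight of any directed path from i to j (possibly empty when i = j).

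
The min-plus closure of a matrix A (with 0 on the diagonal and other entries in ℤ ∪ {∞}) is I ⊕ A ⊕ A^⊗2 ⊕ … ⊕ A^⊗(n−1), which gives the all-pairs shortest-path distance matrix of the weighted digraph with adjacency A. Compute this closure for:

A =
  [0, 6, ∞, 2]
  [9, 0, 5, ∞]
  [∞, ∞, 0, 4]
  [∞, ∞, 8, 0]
Closure =
  [0, 6, 10, 2]
  [9, 0, 5, 9]
  [∞, ∞, 0, 4]
  [∞, ∞, 8, 0]

This is the Floyd-Warshall all-pairs shortest-path computation. For each intermediate vertex k = 0, 1, …, 3, update dist[i][j] ← min(dist[i][j], dist[i][k] + dist[k][j]). The final matrix gives, for each (i, j), the minimum total weight of any directed path from i to j (possibly empty when i = j).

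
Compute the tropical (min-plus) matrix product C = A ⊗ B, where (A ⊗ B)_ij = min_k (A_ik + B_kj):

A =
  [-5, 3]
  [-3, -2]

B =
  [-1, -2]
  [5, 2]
A ⊗ B =
  [-6, -7]
  [-4, -5]

Apply the min-plus product entry-by-entry:
  C[0][0] = min over k of (A[0][0] + B[0][0] = -5 + -1 = -6, A[0][1] + B[1][0] = 3 + 5 = 8) = -6 (attained at k = 0)
  C[0][1] = min over k of (A[0][0] + B[0][1] = -5 + -2 = -7, A[0][1] + B[1][1] = 3 + 2 = 5) = -7 (attained at k = 0)
  C[1][0] = min over k of (A[1][0] + B[0][0] = -3 + -1 = -4, A[1][1] + B[1][0] = -2 + 5 = 3) = -4 (attained at k = 0)
  C[1][1] = min over k of (A[1][0] + B[0][1] = -3 + -2 = -5, A[1][1] + B[1][1] = -2 + 2 = 0) = -5 (attained at k = 0)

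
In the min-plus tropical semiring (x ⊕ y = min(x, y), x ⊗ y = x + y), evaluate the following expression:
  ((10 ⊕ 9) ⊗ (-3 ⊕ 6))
((10 ⊕ 9) ⊗ (-3 ⊕ 6)) = 6

Expand innermost to outermost. Recall ⊕ takes the minimum of its arguments and ⊗ takes their sum. Working out the expression ((10 ⊕ 9) ⊗ (-3 ⊕ 6)) gives 6.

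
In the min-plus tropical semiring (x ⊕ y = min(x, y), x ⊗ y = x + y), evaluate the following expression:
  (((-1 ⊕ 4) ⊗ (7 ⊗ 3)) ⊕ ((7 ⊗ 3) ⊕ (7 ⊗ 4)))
(((-1 ⊕ 4) ⊗ (7 ⊗ 3)) ⊕ ((7 ⊗ 3) ⊕ (7 ⊗ 4))) = 9

Expand innermost to outermost. Recall ⊕ takes the minimum of its arguments and ⊗ takes their sum. Working out the expression (((-1 ⊕ 4) ⊗ (7 ⊗ 3)) ⊕ ((7 ⊗ 3) ⊕ (7 ⊗ 4))) gives 9.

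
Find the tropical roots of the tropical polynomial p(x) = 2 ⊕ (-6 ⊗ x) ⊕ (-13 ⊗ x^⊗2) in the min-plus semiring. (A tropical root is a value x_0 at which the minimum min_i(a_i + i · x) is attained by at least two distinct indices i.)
Roots: {7, 8}

Each tropical root is a break point of the lower envelope of the lines y = a_i + i · x (there are 3 lines, with slopes 0, 1, ..., 2). Only the lines that attain the minimum somewhere contribute to roots; other lines are dominated. Here the surviving (envelope) indices are i = 2, i = 1, i = 0.
Intersections between consecutive envelope lines give the roots: for adjacent envelope indices i < j the intersection is x = (a_i − a_j) / (j − i). Reading off the sorted break points: {7, 8}.
Verification: at each break x_0, at least two indices attain the minimum of min_i(a_i + i · x_0).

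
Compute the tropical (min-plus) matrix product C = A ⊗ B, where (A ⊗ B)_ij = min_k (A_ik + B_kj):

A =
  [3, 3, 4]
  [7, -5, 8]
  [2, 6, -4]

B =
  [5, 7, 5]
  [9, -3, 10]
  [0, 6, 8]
A ⊗ B =
  [4, 0, 8]
  [4, -8, 5]
  [-4, 2, 4]

Apply the min-plus product entry-by-entry:
  C[0][0] = min over k of (A[0][0] + B[0][0] = 3 + 5 = 8, A[0][1] + B[1][0] = 3 + 9 = 12, A[0][2] + B[2][0] = 4 + 0 = 4) = 4 (attained at k = 2)
  C[0][1] = min over k of (A[0][0] + B[0][1] = 3 + 7 = 10, A[0][1] + B[1][1] = 3 + -3 = 0, A[0][2] + B[2][1] = 4 + 6 = 10) = 0 (attained at k = 1)
  C[0][2] = min over k of (A[0][0] + B[0][2] = 3 + 5 = 8, A[0][1] + B[1][2] = 3 + 10 = 13, A[0][2] + B[2][2] = 4 + 8 = 12) = 8 (attained at k = 0)
  C[1][0] = min over k of (A[1][0] + B[0][0] = 7 + 5 = 12, A[1][1] + B[1][0] = -5 + 9 = 4, A[1][2] + B[2][0] = 8 + 0 = 8) = 4 (attained at k = 1)
  C[1][1] = min over k of (A[1][0] + B[0][1] = 7 + 7 = 14, A[1][1] + B[1][1] = -5 + -3 = -8, A[1][2] + B[2][1] = 8 + 6 = 14) = -8 (attained at k = 1)
  C[1][2] = min over k of (A[1][0] + B[0][2] = 7 + 5 = 12, A[1][1] + B[1][2] = -5 + 10 = 5, A[1][2] + B[2][2] = 8 + 8 = 16) = 5 (attained at k = 1)
  C[2][0] = min over k of (A[2][0] + B[0][0] = 2 + 5 = 7, A[2][1] + B[1][0] = 6 + 9 = 15, A[2][2] + B[2][0] = -4 + 0 = -4) = -4 (attained at k = 2)
  C[2][1] = min over k of (A[2][0] + B[0][1] = 2 + 7 = 9, A[2][1] + B[1][1] = 6 + -3 = 3, A[2][2] + B[2][1] = -4 + 6 = 2) = 2 (attained at k = 2)
  C[2][2] = min over k of (A[2][0] + B[0][2] = 2 + 5 = 7, A[2][1] + B[1][2] = 6 + 10 = 16, A[2][2] + B[2][2] = -4 + 8 = 4) = 4 (attained at k = 2)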